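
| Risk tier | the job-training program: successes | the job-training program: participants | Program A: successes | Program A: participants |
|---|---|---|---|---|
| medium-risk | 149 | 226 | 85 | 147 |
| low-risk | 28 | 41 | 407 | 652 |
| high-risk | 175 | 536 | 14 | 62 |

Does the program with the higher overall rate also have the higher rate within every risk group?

No

Medium-risk: the job-training program 149/226 = 65.9%, Program A 85/147 = 57.8% → the job-training program
Low-risk: the job-training program 28/41 = 68.3%, Program A 407/652 = 62.4% → the job-training program
High-risk: the job-training program 175/536 = 32.6%, Program A 14/62 = 22.6% → the job-training program
Overall: the job-training program 352/803 = 43.8%, Program A 506/861 = 58.8% → Program A
The job-training program wins each risk group but Program A wins overall — the comparison reverses. The job-training program's participants skew toward high-risk, which has a lower base rate.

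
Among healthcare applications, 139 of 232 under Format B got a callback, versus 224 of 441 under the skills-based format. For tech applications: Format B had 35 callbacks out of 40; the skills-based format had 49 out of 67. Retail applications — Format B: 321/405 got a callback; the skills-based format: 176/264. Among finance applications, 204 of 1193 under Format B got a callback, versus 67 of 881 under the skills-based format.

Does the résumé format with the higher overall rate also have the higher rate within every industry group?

Healthcare: Format B 139/232 = 59.9%, the skills-based format 224/441 = 50.8% → Format B
Tech: Format B 35/40 = 87.5%, the skills-based format 49/67 = 73.1% → Format B
Retail: Format B 321/405 = 79.3%, the skills-based format 176/264 = 66.7% → Format B
Finance: Format B 204/1193 = 17.1%, the skills-based format 67/881 = 7.6% → Format B
Overall: Format B 699/1870 = 37.4%, the skills-based format 516/1653 = 31.2% → Format B
Format B wins overall and in every industry group — no reversal.

Yes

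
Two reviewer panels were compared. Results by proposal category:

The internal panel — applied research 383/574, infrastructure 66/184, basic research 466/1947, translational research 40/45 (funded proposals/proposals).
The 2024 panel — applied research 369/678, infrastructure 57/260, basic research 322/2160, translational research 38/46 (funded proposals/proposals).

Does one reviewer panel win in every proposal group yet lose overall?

No

Applied research: the internal panel 383/574 = 66.7%, the 2024 panel 369/678 = 54.4% → the internal panel
Infrastructure: the internal panel 66/184 = 35.9%, the 2024 panel 57/260 = 21.9% → the internal panel
Basic research: the internal panel 466/1947 = 23.9%, the 2024 panel 322/2160 = 14.9% → the internal panel
Translational research: the internal panel 40/45 = 88.9%, the 2024 panel 38/46 = 82.6% → the internal panel
Overall: the internal panel 955/2750 = 34.7%, the 2024 panel 786/3144 = 25.0% → the internal panel
The internal panel wins overall and in every proposal group — no reversal.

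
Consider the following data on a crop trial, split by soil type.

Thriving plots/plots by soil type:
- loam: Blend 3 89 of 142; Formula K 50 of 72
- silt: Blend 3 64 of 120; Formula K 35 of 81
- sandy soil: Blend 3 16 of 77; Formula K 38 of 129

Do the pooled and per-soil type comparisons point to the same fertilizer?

Loam: Blend 3 89/142 = 62.7%, Formula K 50/72 = 69.4% → Formula K
Silt: Blend 3 64/120 = 53.3%, Formula K 35/81 = 43.2% → Blend 3
Sandy soil: Blend 3 16/77 = 20.8%, Formula K 38/129 = 29.5% → Formula K
Overall: Blend 3 169/339 = 49.9%, Formula K 123/282 = 43.6% → Blend 3
Neither sweeps: Blend 3 wins 1 of 3 groups, Formula K wins 2. Blend 3 wins overall but not every group — no Simpson reversal.

No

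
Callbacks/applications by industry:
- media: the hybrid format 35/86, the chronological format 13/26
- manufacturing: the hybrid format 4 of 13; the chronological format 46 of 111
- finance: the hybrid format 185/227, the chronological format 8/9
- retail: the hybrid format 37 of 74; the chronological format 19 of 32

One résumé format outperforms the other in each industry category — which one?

the chronological format

Media: the hybrid format 35/86 = 40.7%, the chronological format 13/26 = 50.0% → the chronological format
Manufacturing: the hybrid format 4/13 = 30.8%, the chronological format 46/111 = 41.4% → the chronological format
Finance: the hybrid format 185/227 = 81.5%, the chronological format 8/9 = 88.9% → the chronological format
Retail: the hybrid format 37/74 = 50.0%, the chronological format 19/32 = 59.4% → the chronological format
The chronological format has the higher rate in all 4 groups.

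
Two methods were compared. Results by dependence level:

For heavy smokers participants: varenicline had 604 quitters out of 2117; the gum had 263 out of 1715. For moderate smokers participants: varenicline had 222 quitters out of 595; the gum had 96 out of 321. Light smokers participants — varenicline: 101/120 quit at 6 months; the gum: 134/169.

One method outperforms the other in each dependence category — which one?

Heavy smokers: varenicline 604/2117 = 28.5%, the gum 263/1715 = 15.3% → varenicline
Moderate smokers: varenicline 222/595 = 37.3%, the gum 96/321 = 29.9% → varenicline
Light smokers: varenicline 101/120 = 84.2%, the gum 134/169 = 79.3% → varenicline
Varenicline has the higher rate in all 3 groups.

varenicline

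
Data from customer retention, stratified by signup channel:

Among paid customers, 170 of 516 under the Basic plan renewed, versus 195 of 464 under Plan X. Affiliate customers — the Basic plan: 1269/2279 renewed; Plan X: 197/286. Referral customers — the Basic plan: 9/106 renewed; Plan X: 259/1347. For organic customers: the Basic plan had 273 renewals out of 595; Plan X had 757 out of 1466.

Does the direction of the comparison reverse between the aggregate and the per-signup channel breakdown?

Yes

Paid: the Basic plan 170/516 = 32.9%, Plan X 195/464 = 42.0% → Plan X
Affiliate: the Basic plan 1269/2279 = 55.7%, Plan X 197/286 = 68.9% → Plan X
Referral: the Basic plan 9/106 = 8.5%, Plan X 259/1347 = 19.2% → Plan X
Organic: the Basic plan 273/595 = 45.9%, Plan X 757/1466 = 51.6% → Plan X
Overall: the Basic plan 1721/3496 = 49.2%, Plan X 1408/3563 = 39.5% → the Basic plan
Plan X wins each signup group but the Basic plan wins overall — the comparison reverses. Plan X's customers skew toward referral, which has a lower base rate.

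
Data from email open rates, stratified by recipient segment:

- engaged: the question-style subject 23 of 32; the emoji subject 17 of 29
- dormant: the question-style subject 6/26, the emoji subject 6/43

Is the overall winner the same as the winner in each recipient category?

Engaged: the question-style subject 23/32 = 71.9%, the emoji subject 17/29 = 58.6% → the question-style subject
Dormant: the question-style subject 6/26 = 23.1%, the emoji subject 6/43 = 14.0% → the question-style subject
Overall: the question-style subject 29/58 = 50.0%, the emoji subject 23/72 = 31.9% → the question-style subject
The question-style subject wins overall and in every recipient group — no reversal.

Yes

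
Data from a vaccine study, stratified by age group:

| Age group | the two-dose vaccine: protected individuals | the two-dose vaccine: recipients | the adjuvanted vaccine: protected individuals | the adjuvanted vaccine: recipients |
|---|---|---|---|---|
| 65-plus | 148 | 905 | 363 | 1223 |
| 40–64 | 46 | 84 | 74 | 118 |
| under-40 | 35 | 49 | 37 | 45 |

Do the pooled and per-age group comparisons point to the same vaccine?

Yes

65-plus: the two-dose vaccine 148/905 = 16.4%, the adjuvanted vaccine 363/1223 = 29.7% → the adjuvanted vaccine
40–64: the two-dose vaccine 46/84 = 54.8%, the adjuvanted vaccine 74/118 = 62.7% → the adjuvanted vaccine
Under-40: the two-dose vaccine 35/49 = 71.4%, the adjuvanted vaccine 37/45 = 82.2% → the adjuvanted vaccine
Overall: the two-dose vaccine 229/1038 = 22.1%, the adjuvanted vaccine 474/1386 = 34.2% → the adjuvanted vaccine
The adjuvanted vaccine wins overall and in every age group — no reversal.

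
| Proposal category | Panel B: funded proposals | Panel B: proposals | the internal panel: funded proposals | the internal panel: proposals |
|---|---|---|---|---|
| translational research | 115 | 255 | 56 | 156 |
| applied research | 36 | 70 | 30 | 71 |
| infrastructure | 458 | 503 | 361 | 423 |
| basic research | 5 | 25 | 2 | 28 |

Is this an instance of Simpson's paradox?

Translational research: Panel B 115/255 = 45.1%, the internal panel 56/156 = 35.9% → Panel B
Applied research: Panel B 36/70 = 51.4%, the internal panel 30/71 = 42.3% → Panel B
Infrastructure: Panel B 458/503 = 91.1%, the internal panel 361/423 = 85.3% → Panel B
Basic research: Panel B 5/25 = 20.0%, the internal panel 2/28 = 7.1% → Panel B
Overall: Panel B 614/853 = 72.0%, the internal panel 449/678 = 66.2% → Panel B
Panel B wins overall and in every proposal group — no reversal.

No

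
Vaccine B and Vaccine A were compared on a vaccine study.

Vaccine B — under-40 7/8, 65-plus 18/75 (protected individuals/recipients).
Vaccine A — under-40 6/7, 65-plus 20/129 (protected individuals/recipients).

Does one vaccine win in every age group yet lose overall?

Under-40: Vaccine B 7/8 = 87.5%, Vaccine A 6/7 = 85.7% → Vaccine B
65-plus: Vaccine B 18/75 = 24.0%, Vaccine A 20/129 = 15.5% → Vaccine B
Overall: Vaccine B 25/83 = 30.1%, Vaccine A 26/136 = 19.1% → Vaccine B
Vaccine B wins overall and in every age group — no reversal.

No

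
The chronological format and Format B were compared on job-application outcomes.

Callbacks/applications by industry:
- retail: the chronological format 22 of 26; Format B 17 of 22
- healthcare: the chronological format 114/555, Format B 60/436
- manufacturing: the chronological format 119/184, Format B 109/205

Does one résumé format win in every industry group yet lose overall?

No

Retail: the chronological format 22/26 = 84.6%, Format B 17/22 = 77.3% → the chronological format
Healthcare: the chronological format 114/555 = 20.5%, Format B 60/436 = 13.8% → the chronological format
Manufacturing: the chronological format 119/184 = 64.7%, Format B 109/205 = 53.2% → the chronological format
Overall: the chronological format 255/765 = 33.3%, Format B 186/663 = 28.1% → the chronological format
The chronological format wins overall and in every industry group — no reversal.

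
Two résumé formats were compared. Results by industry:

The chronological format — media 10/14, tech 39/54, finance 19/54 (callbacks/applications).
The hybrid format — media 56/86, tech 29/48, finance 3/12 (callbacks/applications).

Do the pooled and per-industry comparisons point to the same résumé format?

Media: the chronological format 10/14 = 71.4%, the hybrid format 56/86 = 65.1% → the chronological format
Tech: the chronological format 39/54 = 72.2%, the hybrid format 29/48 = 60.4% → the chronological format
Finance: the chronological format 19/54 = 35.2%, the hybrid format 3/12 = 25.0% → the chronological format
Overall: the chronological format 68/122 = 55.7%, the hybrid format 88/146 = 60.3% → the hybrid format
The chronological format wins each industry group but the hybrid format wins overall — the comparison reverses. The chronological format's applications skew toward finance, which has a lower base rate.

No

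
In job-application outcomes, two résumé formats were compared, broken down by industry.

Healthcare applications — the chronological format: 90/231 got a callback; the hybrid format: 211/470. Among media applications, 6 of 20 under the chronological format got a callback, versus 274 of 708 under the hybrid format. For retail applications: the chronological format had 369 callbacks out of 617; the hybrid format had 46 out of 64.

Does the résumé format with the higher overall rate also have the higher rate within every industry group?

No

Healthcare: the chronological format 90/231 = 39.0%, the hybrid format 211/470 = 44.9% → the hybrid format
Media: the chronological format 6/20 = 30.0%, the hybrid format 274/708 = 38.7% → the hybrid format
Retail: the chronological format 369/617 = 59.8%, the hybrid format 46/64 = 71.9% → the hybrid format
Overall: the chronological format 465/868 = 53.6%, the hybrid format 531/1242 = 42.8% → the chronological format
The hybrid format wins each industry group but the chronological format wins overall — the comparison reverses. The hybrid format's applications skew toward media, which has a lower base rate.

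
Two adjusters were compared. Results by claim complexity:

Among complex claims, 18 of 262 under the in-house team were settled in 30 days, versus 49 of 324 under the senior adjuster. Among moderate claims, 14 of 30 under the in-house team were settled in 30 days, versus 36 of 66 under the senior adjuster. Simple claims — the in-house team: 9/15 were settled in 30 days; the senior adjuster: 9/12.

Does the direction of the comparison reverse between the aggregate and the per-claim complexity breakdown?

Complex: the in-house team 18/262 = 6.9%, the senior adjuster 49/324 = 15.1% → the senior adjuster
Moderate: the in-house team 14/30 = 46.7%, the senior adjuster 36/66 = 54.5% → the senior adjuster
Simple: the in-house team 9/15 = 60.0%, the senior adjuster 9/12 = 75.0% → the senior adjuster
Overall: the in-house team 41/307 = 13.4%, the senior adjuster 94/402 = 23.4% → the senior adjuster
The senior adjuster wins overall and in every claim group — no reversal.

No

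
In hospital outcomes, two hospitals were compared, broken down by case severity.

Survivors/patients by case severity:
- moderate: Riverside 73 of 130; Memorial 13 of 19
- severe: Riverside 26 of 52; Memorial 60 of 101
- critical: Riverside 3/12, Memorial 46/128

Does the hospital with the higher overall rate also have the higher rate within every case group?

Moderate: Riverside 73/130 = 56.2%, Memorial 13/19 = 68.4% → Memorial
Severe: Riverside 26/52 = 50.0%, Memorial 60/101 = 59.4% → Memorial
Critical: Riverside 3/12 = 25.0%, Memorial 46/128 = 35.9% → Memorial
Overall: Riverside 102/194 = 52.6%, Memorial 119/248 = 48.0% → Riverside
Memorial wins each case group but Riverside wins overall — the comparison reverses. Memorial's patients skew toward critical, which has a lower base rate.

No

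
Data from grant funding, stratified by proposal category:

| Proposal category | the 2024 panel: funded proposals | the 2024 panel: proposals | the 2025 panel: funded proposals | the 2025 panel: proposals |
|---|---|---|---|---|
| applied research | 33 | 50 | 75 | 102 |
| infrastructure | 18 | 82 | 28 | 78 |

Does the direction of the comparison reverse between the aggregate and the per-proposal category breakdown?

Applied research: the 2024 panel 33/50 = 66.0%, the 2025 panel 75/102 = 73.5% → the 2025 panel
Infrastructure: the 2024 panel 18/82 = 22.0%, the 2025 panel 28/78 = 35.9% → the 2025 panel
Overall: the 2024 panel 51/132 = 38.6%, the 2025 panel 103/180 = 57.2% → the 2025 panel
The 2025 panel wins overall and in every proposal group — no reversal.

No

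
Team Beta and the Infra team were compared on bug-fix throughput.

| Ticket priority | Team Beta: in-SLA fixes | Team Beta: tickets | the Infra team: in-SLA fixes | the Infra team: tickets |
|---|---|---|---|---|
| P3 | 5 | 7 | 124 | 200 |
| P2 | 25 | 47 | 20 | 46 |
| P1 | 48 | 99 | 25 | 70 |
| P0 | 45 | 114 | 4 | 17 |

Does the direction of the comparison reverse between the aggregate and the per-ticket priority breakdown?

Yes

P3: Team Beta 5/7 = 71.4%, the Infra team 124/200 = 62.0% → Team Beta
P2: Team Beta 25/47 = 53.2%, the Infra team 20/46 = 43.5% → Team Beta
P1: Team Beta 48/99 = 48.5%, the Infra team 25/70 = 35.7% → Team Beta
P0: Team Beta 45/114 = 39.5%, the Infra team 4/17 = 23.5% → Team Beta
Overall: Team Beta 123/267 = 46.1%, the Infra team 173/333 = 52.0% → the Infra team
Team Beta wins each ticket group but the Infra team wins overall — the comparison reverses. Team Beta's tickets skew toward P0, which has a lower base rate.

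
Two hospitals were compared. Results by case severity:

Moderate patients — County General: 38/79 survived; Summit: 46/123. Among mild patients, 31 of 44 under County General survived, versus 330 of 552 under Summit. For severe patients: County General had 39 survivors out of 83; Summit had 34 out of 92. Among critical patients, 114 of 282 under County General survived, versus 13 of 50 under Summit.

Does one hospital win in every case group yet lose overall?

Moderate: County General 38/79 = 48.1%, Summit 46/123 = 37.4% → County General
Mild: County General 31/44 = 70.5%, Summit 330/552 = 59.8% → County General
Severe: County General 39/83 = 47.0%, Summit 34/92 = 37.0% → County General
Critical: County General 114/282 = 40.4%, Summit 13/50 = 26.0% → County General
Overall: County General 222/488 = 45.5%, Summit 423/817 = 51.8% → Summit
County General wins each case group but Summit wins overall — the comparison reverses. County General's patients skew toward critical, which has a lower base rate.

Yes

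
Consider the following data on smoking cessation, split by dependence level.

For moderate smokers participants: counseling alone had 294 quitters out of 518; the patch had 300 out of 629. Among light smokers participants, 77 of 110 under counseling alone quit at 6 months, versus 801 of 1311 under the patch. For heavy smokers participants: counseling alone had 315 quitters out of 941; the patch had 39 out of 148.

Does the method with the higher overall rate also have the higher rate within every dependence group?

Moderate smokers: counseling alone 294/518 = 56.8%, the patch 300/629 = 47.7% → counseling alone
Light smokers: counseling alone 77/110 = 70.0%, the patch 801/1311 = 61.1% → counseling alone
Heavy smokers: counseling alone 315/941 = 33.5%, the patch 39/148 = 26.4% → counseling alone
Overall: counseling alone 686/1569 = 43.7%, the patch 1140/2088 = 54.6% → the patch
Counseling alone wins each dependence group but the patch wins overall — the comparison reverses. Counseling alone's participants skew toward heavy smokers, which has a lower base rate.

No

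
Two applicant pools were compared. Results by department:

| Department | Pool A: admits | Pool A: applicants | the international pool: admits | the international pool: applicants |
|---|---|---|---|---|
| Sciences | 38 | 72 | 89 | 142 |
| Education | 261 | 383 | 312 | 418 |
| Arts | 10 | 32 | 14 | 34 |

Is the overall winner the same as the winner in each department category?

Sciences: Pool A 38/72 = 52.8%, the international pool 89/142 = 62.7% → the international pool
Education: Pool A 261/383 = 68.1%, the international pool 312/418 = 74.6% → the international pool
Arts: Pool A 10/32 = 31.2%, the international pool 14/34 = 41.2% → the international pool
Overall: Pool A 309/487 = 63.4%, the international pool 415/594 = 69.9% → the international pool
The international pool wins overall and in every department group — no reversal.

Yes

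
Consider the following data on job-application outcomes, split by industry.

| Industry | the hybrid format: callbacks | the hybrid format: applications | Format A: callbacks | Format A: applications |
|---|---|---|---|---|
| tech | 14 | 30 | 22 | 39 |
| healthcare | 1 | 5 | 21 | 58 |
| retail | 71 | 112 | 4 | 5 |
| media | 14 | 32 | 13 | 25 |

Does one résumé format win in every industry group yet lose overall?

Tech: the hybrid format 14/30 = 46.7%, Format A 22/39 = 56.4% → Format A
Healthcare: the hybrid format 1/5 = 20.0%, Format A 21/58 = 36.2% → Format A
Retail: the hybrid format 71/112 = 63.4%, Format A 4/5 = 80.0% → Format A
Media: the hybrid format 14/32 = 43.8%, Format A 13/25 = 52.0% → Format A
Overall: the hybrid format 100/179 = 55.9%, Format A 60/127 = 47.2% → the hybrid format
Format A wins each industry group but the hybrid format wins overall — the comparison reverses. Format A's applications skew toward healthcare, which has a lower base rate.

Yes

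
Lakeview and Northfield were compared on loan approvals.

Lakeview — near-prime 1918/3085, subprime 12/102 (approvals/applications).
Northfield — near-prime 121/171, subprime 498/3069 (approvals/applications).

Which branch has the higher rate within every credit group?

Northfield

Near-prime: Lakeview 1918/3085 = 62.2%, Northfield 121/171 = 70.8% → Northfield
Subprime: Lakeview 12/102 = 11.8%, Northfield 498/3069 = 16.2% → Northfield
Northfield has the higher rate in both groups.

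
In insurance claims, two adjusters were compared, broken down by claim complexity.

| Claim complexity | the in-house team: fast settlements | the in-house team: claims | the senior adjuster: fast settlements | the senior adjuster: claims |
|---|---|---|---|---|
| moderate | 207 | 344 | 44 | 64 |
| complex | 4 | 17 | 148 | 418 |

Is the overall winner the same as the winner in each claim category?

No

Moderate: the in-house team 207/344 = 60.2%, the senior adjuster 44/64 = 68.8% → the senior adjuster
Complex: the in-house team 4/17 = 23.5%, the senior adjuster 148/418 = 35.4% → the senior adjuster
Overall: the in-house team 211/361 = 58.4%, the senior adjuster 192/482 = 39.8% → the in-house team
The senior adjuster wins each claim group but the in-house team wins overall — the comparison reverses. The senior adjuster's claims skew toward complex, which has a lower base rate.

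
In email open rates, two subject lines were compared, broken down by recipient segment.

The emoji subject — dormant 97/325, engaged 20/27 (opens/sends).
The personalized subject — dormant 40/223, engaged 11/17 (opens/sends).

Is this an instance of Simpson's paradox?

No

Dormant: the emoji subject 97/325 = 29.8%, the personalized subject 40/223 = 17.9% → the emoji subject
Engaged: the emoji subject 20/27 = 74.1%, the personalized subject 11/17 = 64.7% → the emoji subject
Overall: the emoji subject 117/352 = 33.2%, the personalized subject 51/240 = 21.2% → the emoji subject
The emoji subject wins overall and in every recipient group — no reversal.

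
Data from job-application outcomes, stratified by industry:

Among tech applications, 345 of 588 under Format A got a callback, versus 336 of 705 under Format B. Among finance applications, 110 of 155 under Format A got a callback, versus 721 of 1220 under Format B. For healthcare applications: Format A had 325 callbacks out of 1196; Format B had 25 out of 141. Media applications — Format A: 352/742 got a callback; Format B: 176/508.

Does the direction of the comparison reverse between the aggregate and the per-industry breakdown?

Tech: Format A 345/588 = 58.7%, Format B 336/705 = 47.7% → Format A
Finance: Format A 110/155 = 71.0%, Format B 721/1220 = 59.1% → Format A
Healthcare: Format A 325/1196 = 27.2%, Format B 25/141 = 17.7% → Format A
Media: Format A 352/742 = 47.4%, Format B 176/508 = 34.6% → Format A
Overall: Format A 1132/2681 = 42.2%, Format B 1258/2574 = 48.9% → Format B
Format A wins each industry group but Format B wins overall — the comparison reverses. Format A's applications skew toward healthcare, which has a lower base rate.

Yes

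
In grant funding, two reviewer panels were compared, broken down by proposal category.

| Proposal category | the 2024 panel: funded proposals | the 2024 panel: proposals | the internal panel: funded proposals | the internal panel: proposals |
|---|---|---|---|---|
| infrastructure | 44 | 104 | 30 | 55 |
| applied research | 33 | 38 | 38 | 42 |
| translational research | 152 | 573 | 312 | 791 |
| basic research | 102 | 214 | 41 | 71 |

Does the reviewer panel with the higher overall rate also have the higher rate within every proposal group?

Yes

Infrastructure: the 2024 panel 44/104 = 42.3%, the internal panel 30/55 = 54.5% → the internal panel
Applied research: the 2024 panel 33/38 = 86.8%, the internal panel 38/42 = 90.5% → the internal panel
Translational research: the 2024 panel 152/573 = 26.5%, the internal panel 312/791 = 39.4% → the internal panel
Basic research: the 2024 panel 102/214 = 47.7%, the internal panel 41/71 = 57.7% → the internal panel
Overall: the 2024 panel 331/929 = 35.6%, the internal panel 421/959 = 43.9% → the internal panel
The internal panel wins overall and in every proposal group — no reversal.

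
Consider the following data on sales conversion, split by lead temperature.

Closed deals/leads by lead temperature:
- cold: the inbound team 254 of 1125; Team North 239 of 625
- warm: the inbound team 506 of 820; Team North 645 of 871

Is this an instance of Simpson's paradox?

Cold: the inbound team 254/1125 = 22.6%, Team North 239/625 = 38.2% → Team North
Warm: the inbound team 506/820 = 61.7%, Team North 645/871 = 74.1% → Team North
Overall: the inbound team 760/1945 = 39.1%, Team North 884/1496 = 59.1% → Team North
Team North wins overall and in every lead group — no reversal.

No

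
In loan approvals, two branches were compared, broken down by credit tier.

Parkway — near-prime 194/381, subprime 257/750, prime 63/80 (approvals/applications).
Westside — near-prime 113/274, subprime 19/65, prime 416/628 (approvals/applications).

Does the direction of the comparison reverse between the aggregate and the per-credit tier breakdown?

Near-prime: Parkway 194/381 = 50.9%, Westside 113/274 = 41.2% → Parkway
Subprime: Parkway 257/750 = 34.3%, Westside 19/65 = 29.2% → Parkway
Prime: Parkway 63/80 = 78.8%, Westside 416/628 = 66.2% → Parkway
Overall: Parkway 514/1211 = 42.4%, Westside 548/967 = 56.7% → Westside
Parkway wins each credit group but Westside wins overall — the comparison reverses. Parkway's applications skew toward subprime, which has a lower base rate.

Yes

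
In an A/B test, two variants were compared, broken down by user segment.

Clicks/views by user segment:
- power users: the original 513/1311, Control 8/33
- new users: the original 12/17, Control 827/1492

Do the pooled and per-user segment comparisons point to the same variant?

Power users: the original 513/1311 = 39.1%, Control 8/33 = 24.2% → the original
New users: the original 12/17 = 70.6%, Control 827/1492 = 55.4% → the original
Overall: the original 525/1328 = 39.5%, Control 835/1525 = 54.8% → Control
The original wins each user group but Control wins overall — the comparison reverses. The original's views skew toward power users, which has a lower base rate.

No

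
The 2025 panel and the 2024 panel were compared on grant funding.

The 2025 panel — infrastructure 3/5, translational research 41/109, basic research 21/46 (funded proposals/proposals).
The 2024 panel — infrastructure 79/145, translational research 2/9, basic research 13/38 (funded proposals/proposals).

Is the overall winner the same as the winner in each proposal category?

Infrastructure: the 2025 panel 3/5 = 60.0%, the 2024 panel 79/145 = 54.5% → the 2025 panel
Translational research: the 2025 panel 41/109 = 37.6%, the 2024 panel 2/9 = 22.2% → the 2025 panel
Basic research: the 2025 panel 21/46 = 45.7%, the 2024 panel 13/38 = 34.2% → the 2025 panel
Overall: the 2025 panel 65/160 = 40.6%, the 2024 panel 94/192 = 49.0% → the 2024 panel
The 2025 panel wins each proposal group but the 2024 panel wins overall — the comparison reverses. The 2025 panel's proposals skew toward translational research, which has a lower base rate.

No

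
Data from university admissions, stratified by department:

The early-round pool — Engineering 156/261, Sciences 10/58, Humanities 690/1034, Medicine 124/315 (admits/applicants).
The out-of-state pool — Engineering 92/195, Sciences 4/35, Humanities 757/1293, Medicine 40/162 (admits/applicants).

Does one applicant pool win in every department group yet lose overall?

No

Engineering: the early-round pool 156/261 = 59.8%, the out-of-state pool 92/195 = 47.2% → the early-round pool
Sciences: the early-round pool 10/58 = 17.2%, the out-of-state pool 4/35 = 11.4% → the early-round pool
Humanities: the early-round pool 690/1034 = 66.7%, the out-of-state pool 757/1293 = 58.5% → the early-round pool
Medicine: the early-round pool 124/315 = 39.4%, the out-of-state pool 40/162 = 24.7% → the early-round pool
Overall: the early-round pool 980/1668 = 58.8%, the out-of-state pool 893/1685 = 53.0% → the early-round pool
The early-round pool wins overall and in every department group — no reversal.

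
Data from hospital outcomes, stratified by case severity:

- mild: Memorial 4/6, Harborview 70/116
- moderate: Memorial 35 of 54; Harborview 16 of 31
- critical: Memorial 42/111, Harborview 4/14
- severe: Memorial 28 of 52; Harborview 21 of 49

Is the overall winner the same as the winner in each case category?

No

Mild: Memorial 4/6 = 66.7%, Harborview 70/116 = 60.3% → Memorial
Moderate: Memorial 35/54 = 64.8%, Harborview 16/31 = 51.6% → Memorial
Critical: Memorial 42/111 = 37.8%, Harborview 4/14 = 28.6% → Memorial
Severe: Memorial 28/52 = 53.8%, Harborview 21/49 = 42.9% → Memorial
Overall: Memorial 109/223 = 48.9%, Harborview 111/210 = 52.9% → Harborview
Memorial wins each case group but Harborview wins overall — the comparison reverses. Memorial's patients skew toward critical, which has a lower base rate.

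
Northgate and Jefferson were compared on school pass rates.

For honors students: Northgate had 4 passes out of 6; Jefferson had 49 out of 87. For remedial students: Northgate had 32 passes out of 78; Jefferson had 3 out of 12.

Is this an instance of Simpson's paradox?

Yes

Honors: Northgate 4/6 = 66.7%, Jefferson 49/87 = 56.3% → Northgate
Remedial: Northgate 32/78 = 41.0%, Jefferson 3/12 = 25.0% → Northgate
Overall: Northgate 36/84 = 42.9%, Jefferson 52/99 = 52.5% → Jefferson
Northgate wins each student group but Jefferson wins overall — the comparison reverses. Northgate's students skew toward remedial, which has a lower base rate.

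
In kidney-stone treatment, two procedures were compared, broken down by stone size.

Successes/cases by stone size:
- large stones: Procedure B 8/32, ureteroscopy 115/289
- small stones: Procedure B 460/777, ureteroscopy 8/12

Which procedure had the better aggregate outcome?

Large stones: Procedure B 8/32 = 25.0%, ureteroscopy 115/289 = 39.8% → ureteroscopy
Small stones: Procedure B 460/777 = 59.2%, ureteroscopy 8/12 = 66.7% → ureteroscopy
Overall: Procedure B 468/809 = 57.8%, ureteroscopy 123/301 = 40.9% → Procedure B
(Ureteroscopy wins every stone group but Procedure B wins overall — ureteroscopy's cases skew toward the low-rate large stones group.)

Procedure B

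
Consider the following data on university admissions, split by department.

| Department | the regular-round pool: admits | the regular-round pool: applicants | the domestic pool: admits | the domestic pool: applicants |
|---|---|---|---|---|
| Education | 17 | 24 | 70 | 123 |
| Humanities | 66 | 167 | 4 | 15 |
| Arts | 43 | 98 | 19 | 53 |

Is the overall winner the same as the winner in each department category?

No

Education: the regular-round pool 17/24 = 70.8%, the domestic pool 70/123 = 56.9% → the regular-round pool
Humanities: the regular-round pool 66/167 = 39.5%, the domestic pool 4/15 = 26.7% → the regular-round pool
Arts: the regular-round pool 43/98 = 43.9%, the domestic pool 19/53 = 35.8% → the regular-round pool
Overall: the regular-round pool 126/289 = 43.6%, the domestic pool 93/191 = 48.7% → the domestic pool
The regular-round pool wins each department group but the domestic pool wins overall — the comparison reverses. The regular-round pool's applicants skew toward Humanities, which has a lower base rate.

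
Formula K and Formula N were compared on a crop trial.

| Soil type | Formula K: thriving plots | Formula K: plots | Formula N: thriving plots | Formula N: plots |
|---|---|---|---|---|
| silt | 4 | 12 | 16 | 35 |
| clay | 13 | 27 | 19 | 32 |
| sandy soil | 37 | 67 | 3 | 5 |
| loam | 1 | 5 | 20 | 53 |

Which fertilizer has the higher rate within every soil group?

Silt: Formula K 4/12 = 33.3%, Formula N 16/35 = 45.7% → Formula N
Clay: Formula K 13/27 = 48.1%, Formula N 19/32 = 59.4% → Formula N
Sandy soil: Formula K 37/67 = 55.2%, Formula N 3/5 = 60.0% → Formula N
Loam: Formula K 1/5 = 20.0%, Formula N 20/53 = 37.7% → Formula N
Formula N has the higher rate in all 4 groups.

Formula N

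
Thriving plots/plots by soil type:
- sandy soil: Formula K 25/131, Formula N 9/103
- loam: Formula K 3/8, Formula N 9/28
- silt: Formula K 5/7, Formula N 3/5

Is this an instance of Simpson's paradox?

No

Sandy soil: Formula K 25/131 = 19.1%, Formula N 9/103 = 8.7% → Formula K
Loam: Formula K 3/8 = 37.5%, Formula N 9/28 = 32.1% → Formula K
Silt: Formula K 5/7 = 71.4%, Formula N 3/5 = 60.0% → Formula K
Overall: Formula K 33/146 = 22.6%, Formula N 21/136 = 15.4% → Formula K
Formula K wins overall and in every soil group — no reversal.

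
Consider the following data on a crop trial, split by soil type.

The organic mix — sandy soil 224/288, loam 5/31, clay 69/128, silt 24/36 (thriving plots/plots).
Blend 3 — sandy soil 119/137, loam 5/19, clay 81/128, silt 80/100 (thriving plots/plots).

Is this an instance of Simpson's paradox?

Sandy soil: the organic mix 224/288 = 77.8%, Blend 3 119/137 = 86.9% → Blend 3
Loam: the organic mix 5/31 = 16.1%, Blend 3 5/19 = 26.3% → Blend 3
Clay: the organic mix 69/128 = 53.9%, Blend 3 81/128 = 63.3% → Blend 3
Silt: the organic mix 24/36 = 66.7%, Blend 3 80/100 = 80.0% → Blend 3
Overall: the organic mix 322/483 = 66.7%, Blend 3 285/384 = 74.2% → Blend 3
Blend 3 wins overall and in every soil group — no reversal.

No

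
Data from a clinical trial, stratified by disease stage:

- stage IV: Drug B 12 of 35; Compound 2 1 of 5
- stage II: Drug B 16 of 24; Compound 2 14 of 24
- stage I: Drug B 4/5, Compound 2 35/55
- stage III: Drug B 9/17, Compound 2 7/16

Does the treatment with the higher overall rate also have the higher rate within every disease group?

Stage IV: Drug B 12/35 = 34.3%, Compound 2 1/5 = 20.0% → Drug B
Stage II: Drug B 16/24 = 66.7%, Compound 2 14/24 = 58.3% → Drug B
Stage I: Drug B 4/5 = 80.0%, Compound 2 35/55 = 63.6% → Drug B
Stage III: Drug B 9/17 = 52.9%, Compound 2 7/16 = 43.8% → Drug B
Overall: Drug B 41/81 = 50.6%, Compound 2 57/100 = 57.0% → Compound 2
Drug B wins each disease group but Compound 2 wins overall — the comparison reverses. Drug B's patients skew toward stage IV, which has a lower base rate.

No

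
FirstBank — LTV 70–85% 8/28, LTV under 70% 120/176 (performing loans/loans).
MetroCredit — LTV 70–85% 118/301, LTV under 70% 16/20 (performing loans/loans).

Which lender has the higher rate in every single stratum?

LTV 70–85%: FirstBank 8/28 = 28.6%, MetroCredit 118/301 = 39.2% → MetroCredit
LTV under 70%: FirstBank 120/176 = 68.2%, MetroCredit 16/20 = 80.0% → MetroCredit
MetroCredit has the higher rate in both groups.

MetroCredit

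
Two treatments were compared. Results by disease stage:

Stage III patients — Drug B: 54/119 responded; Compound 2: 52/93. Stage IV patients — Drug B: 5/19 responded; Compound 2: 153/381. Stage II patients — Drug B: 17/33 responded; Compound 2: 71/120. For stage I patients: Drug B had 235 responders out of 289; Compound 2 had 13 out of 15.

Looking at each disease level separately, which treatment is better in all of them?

Compound 2

Stage III: Drug B 54/119 = 45.4%, Compound 2 52/93 = 55.9% → Compound 2
Stage IV: Drug B 5/19 = 26.3%, Compound 2 153/381 = 40.2% → Compound 2
Stage II: Drug B 17/33 = 51.5%, Compound 2 71/120 = 59.2% → Compound 2
Stage I: Drug B 235/289 = 81.3%, Compound 2 13/15 = 86.7% → Compound 2
Compound 2 has the higher rate in all 4 groups.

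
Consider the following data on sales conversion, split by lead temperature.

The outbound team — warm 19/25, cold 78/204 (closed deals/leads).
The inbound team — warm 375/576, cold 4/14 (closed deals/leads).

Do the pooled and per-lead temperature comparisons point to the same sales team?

No

Warm: the outbound team 19/25 = 76.0%, the inbound team 375/576 = 65.1% → the outbound team
Cold: the outbound team 78/204 = 38.2%, the inbound team 4/14 = 28.6% → the outbound team
Overall: the outbound team 97/229 = 42.4%, the inbound team 379/590 = 64.2% → the inbound team
The outbound team wins each lead group but the inbound team wins overall — the comparison reverses. The outbound team's leads skew toward cold, which has a lower base rate.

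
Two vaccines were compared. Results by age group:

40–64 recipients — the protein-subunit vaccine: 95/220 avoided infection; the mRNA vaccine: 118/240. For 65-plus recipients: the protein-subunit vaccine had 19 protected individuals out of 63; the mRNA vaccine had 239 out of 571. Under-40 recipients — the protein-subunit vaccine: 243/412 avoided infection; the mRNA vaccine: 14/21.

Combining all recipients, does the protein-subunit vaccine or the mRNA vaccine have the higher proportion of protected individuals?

40–64: the protein-subunit vaccine 95/220 = 43.2%, the mRNA vaccine 118/240 = 49.2% → the mRNA vaccine
65-plus: the protein-subunit vaccine 19/63 = 30.2%, the mRNA vaccine 239/571 = 41.9% → the mRNA vaccine
Under-40: the protein-subunit vaccine 243/412 = 59.0%, the mRNA vaccine 14/21 = 66.7% → the mRNA vaccine
Overall: the protein-subunit vaccine 357/695 = 51.4%, the mRNA vaccine 371/832 = 44.6% → the protein-subunit vaccine
(The mRNA vaccine wins every age group but the protein-subunit vaccine wins overall — the mRNA vaccine's recipients skew toward the low-rate 65-plus group.)

the protein-subunit vaccine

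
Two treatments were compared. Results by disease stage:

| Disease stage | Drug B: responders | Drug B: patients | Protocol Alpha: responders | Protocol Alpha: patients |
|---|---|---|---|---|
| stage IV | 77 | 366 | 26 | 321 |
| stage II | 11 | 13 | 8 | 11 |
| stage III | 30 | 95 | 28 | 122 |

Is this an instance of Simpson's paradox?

Stage IV: Drug B 77/366 = 21.0%, Protocol Alpha 26/321 = 8.1% → Drug B
Stage II: Drug B 11/13 = 84.6%, Protocol Alpha 8/11 = 72.7% → Drug B
Stage III: Drug B 30/95 = 31.6%, Protocol Alpha 28/122 = 23.0% → Drug B
Overall: Drug B 118/474 = 24.9%, Protocol Alpha 62/454 = 13.7% → Drug B
Drug B wins overall and in every disease group — no reversal.

No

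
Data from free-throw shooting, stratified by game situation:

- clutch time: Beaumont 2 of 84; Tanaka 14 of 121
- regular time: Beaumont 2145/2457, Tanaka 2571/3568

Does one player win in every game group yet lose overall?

Clutch time: Beaumont 2/84 = 2.4%, Tanaka 14/121 = 11.6% → Tanaka
Regular time: Beaumont 2145/2457 = 87.3%, Tanaka 2571/3568 = 72.1% → Beaumont
Overall: Beaumont 2147/2541 = 84.5%, Tanaka 2585/3689 = 70.1% → Beaumont
Neither sweeps: Beaumont wins 1 of 2 groups, Tanaka wins 1. Beaumont wins overall but not every group — no Simpson reversal.

No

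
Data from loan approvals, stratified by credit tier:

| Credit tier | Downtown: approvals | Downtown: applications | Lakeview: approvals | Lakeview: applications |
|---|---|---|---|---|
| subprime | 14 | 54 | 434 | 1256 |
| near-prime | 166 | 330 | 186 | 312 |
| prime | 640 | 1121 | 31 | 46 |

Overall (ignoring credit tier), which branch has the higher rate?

Subprime: Downtown 14/54 = 25.9%, Lakeview 434/1256 = 34.6% → Lakeview
Near-prime: Downtown 166/330 = 50.3%, Lakeview 186/312 = 59.6% → Lakeview
Prime: Downtown 640/1121 = 57.1%, Lakeview 31/46 = 67.4% → Lakeview
Overall: Downtown 820/1505 = 54.5%, Lakeview 651/1614 = 40.3% → Downtown
(Lakeview wins every credit group but Downtown wins overall — Lakeview's applications skew toward the low-rate subprime group.)

Downtown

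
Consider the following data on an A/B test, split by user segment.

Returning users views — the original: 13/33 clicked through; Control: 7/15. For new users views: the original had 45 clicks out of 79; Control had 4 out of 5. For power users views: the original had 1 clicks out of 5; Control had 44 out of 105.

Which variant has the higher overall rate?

the original

Returning users: the original 13/33 = 39.4%, Control 7/15 = 46.7% → Control
New users: the original 45/79 = 57.0%, Control 4/5 = 80.0% → Control
Power users: the original 1/5 = 20.0%, Control 44/105 = 41.9% → Control
Overall: the original 59/117 = 50.4%, Control 55/125 = 44.0% → the original
(Control wins every user group but the original wins overall — Control's views skew toward the low-rate power users group.)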